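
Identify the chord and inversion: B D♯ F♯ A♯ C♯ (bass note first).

Reducing to letter names: B, D#, F#, A#, C#. These stack in thirds as B–D#–F#–A#–C# — a B major ninth chord.
The lowest note is B, the root of the chord, so this is root position.

B major ninth, root position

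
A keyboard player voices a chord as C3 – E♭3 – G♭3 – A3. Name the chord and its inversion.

Reducing to letter names: C, Eb, Gb, A. These stack in thirds as A–C–Eb–Gb — an A diminished seventh chord.
With the third (C) in the bass, the chord is in first inversion (figured bass 6/5).

A diminished seventh, first inversion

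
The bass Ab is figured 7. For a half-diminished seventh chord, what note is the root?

The figures 7 mean the root of the chord is in the bass. If Ab is the root of a half-diminished seventh chord, the root is Ab (chord tones Ab–Cb–Ebb–Gb).

Ab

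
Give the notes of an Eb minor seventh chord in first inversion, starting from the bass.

The chord tones are Eb–Gb–Bb–Db. With the third (Gb) lowest for first inversion: Gb, Bb, Db, Eb.

Gb, Bb, Db, Eb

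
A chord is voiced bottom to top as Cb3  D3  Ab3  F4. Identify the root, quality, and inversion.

D diminished seventh, third inversion

Reducing to letter names: Cb, D, Ab, F. These stack in thirds as D–F–Ab–Cb — a D diminished seventh chord.
With the seventh (Cb) in the bass, the chord is in third inversion (figured bass 4/2).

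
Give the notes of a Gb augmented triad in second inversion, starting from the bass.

Gb augmented is Gb–Bb–D. Second inversion puts the fifth (D) in the bass, with the remaining tones above: D, Gb, Bb.

D, Gb, Bb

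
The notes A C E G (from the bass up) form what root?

A

A, C, E, G are the tones of an A minor seventh chord (A–C–E–G), making A the root.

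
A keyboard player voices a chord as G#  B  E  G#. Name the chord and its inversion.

The distinct note names are G#, B, E. Stacked in thirds they read E–G#–B, which is a major triad on E.
G# is the third of E major; third in the bass means first inversion (figured bass 6).

E major, first inversion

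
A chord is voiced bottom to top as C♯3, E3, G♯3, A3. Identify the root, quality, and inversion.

Reducing to letter names: C#, E, G#, A. These stack in thirds as A–C#–E–G# — an A major seventh chord.
With the third (C#) in the bass, the chord is in first inversion (figured bass 6/5).

A major seventh, first inversion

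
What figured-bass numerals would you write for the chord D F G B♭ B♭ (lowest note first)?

4/3

The notes D, F, G, Bb stack in thirds as G–Bb–D–F — a G minor seventh chord. The bass D is the fifth, so this is second inversion: figured 4/3.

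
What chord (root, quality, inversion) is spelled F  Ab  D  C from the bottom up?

D half-diminished seventh, first inversion

The pitch classes F, Ab, D, C arrange in thirds as D–F–Ab–C: a D half-diminished seventh chord.
The lowest note is F, the third of the chord, so this is first inversion (figured bass 6/5).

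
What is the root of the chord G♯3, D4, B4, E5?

E

G#, D, B, E are the tones of an E dominant seventh chord (E–G#–B–D), making E the root.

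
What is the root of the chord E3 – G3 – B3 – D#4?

The distinct letter names are E, G, B, D#. Arranged as a stack of thirds they read E–G–B–D#, so E is the root (an E minor-major seventh chord).

E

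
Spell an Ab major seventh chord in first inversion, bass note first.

C, Eb, G, Ab

The chord tones are Ab–C–Eb–G. With the third (C) lowest for first inversion: C, Eb, G, Ab.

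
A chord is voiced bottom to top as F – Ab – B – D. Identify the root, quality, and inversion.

The distinct note names are F, Ab, B, D. Stacked in thirds they read B–D–F–Ab, which is a diminished seventh chord on B.
F is the fifth of B diminished seventh; fifth in the bass means second inversion (figured bass 4/3).

B diminished seventh, second inversion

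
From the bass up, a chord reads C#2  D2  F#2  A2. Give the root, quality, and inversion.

The pitch classes C#, D, F#, A arrange in thirds as D–F#–A–C#: a D major seventh chord.
C# is the seventh of D major seventh; seventh in the bass means third inversion (figured bass 4/2).

D major seventh, third inversion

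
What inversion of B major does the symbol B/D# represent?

B/D# means B major with D# in the bass. D# is the third of B major (B–D#–F#), so this is first inversion.

first inversion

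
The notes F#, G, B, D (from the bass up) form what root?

F#, G, B, D are the tones of a G major seventh chord (G–B–D–F#), making G the root.

G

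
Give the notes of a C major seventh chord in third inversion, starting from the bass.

Spelling C major seventh: C–E–G–B. In third inversion the seventh is bass, giving B, C, E, G from the bottom.

B, C, E, G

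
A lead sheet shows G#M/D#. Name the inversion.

G#M/D# means G# major with D# in the bass. D# is the fifth of G# major (G#–B#–D#), so this is second inversion.

second inversion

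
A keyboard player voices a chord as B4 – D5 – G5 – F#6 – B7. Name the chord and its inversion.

G major seventh, first inversion

The pitch classes B, D, G, F# arrange in thirds as G–B–D–F#: a G major seventh chord.
B is the third of G major seventh; third in the bass means first inversion (figured bass 6/5).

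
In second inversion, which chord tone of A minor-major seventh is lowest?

E

In second inversion the fifth is lowest. For A minor-major seventh (A–C–E–G#) that is E.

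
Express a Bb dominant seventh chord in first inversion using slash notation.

Bb7/D

First inversion of Bb dominant seventh has the third (D) in the bass. As a slash chord: Bb7/D.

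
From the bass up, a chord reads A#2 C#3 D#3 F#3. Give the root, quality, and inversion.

The pitch classes A#, C#, D#, F# arrange in thirds as D#–F#–A#–C#: a D# minor seventh chord.
With the fifth (A#) in the bass, the chord is in second inversion (figured bass 4/3).

D# minor seventh, second inversion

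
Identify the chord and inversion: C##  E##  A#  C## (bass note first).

The distinct note names are C##, E##, A#. Stacked in thirds they read A#–C##–E##, which is an augmented triad on A#.
C## is the third of A# augmented; third in the bass means first inversion (figured bass 6).

A# augmented, first inversion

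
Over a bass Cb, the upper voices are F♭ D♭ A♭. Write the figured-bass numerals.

The notes Cb, Fb, Db, Ab stack in thirds as Db–Fb–Ab–Cb — a Db minor seventh chord. The bass Cb is the seventh, so this is third inversion: figured 4/2.

4/2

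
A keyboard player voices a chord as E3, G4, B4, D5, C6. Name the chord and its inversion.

C major ninth, first inversion

Reducing to letter names: E, G, B, D, C. These stack in thirds as C–E–G–B–D — a C major ninth chord.
E is the third of C major ninth; third in the bass means first inversion.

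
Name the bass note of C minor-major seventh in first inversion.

Eb

In first inversion the third is lowest. For C minor-major seventh (C–Eb–G–B) that is Eb.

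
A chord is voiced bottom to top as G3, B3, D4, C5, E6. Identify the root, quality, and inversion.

C major ninth, second inversion

The distinct note names are G, B, D, C, E. Stacked in thirds they read C–E–G–B–D, which is a major ninth chord on C.
With the fifth (G) in the bass, the chord is in second inversion.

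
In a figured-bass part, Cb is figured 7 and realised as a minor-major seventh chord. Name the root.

Cb

The figures 7 mean the root of the chord is in the bass. If Cb is the root of a minor-major seventh chord, the root is Cb (chord tones Cb–Ebb–Gb–Bb).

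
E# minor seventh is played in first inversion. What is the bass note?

G#

The third of E# minor seventh (E#–G#–B#–D#) is G#; that is the bass in first inversion.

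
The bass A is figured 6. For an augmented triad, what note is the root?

F

The figures 6 mean the third of the chord is in the bass. If A is the third of an augmented triad, the root is F (chord tones F–A–C#).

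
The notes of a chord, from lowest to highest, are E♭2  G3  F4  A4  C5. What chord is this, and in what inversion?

The pitch classes Eb, G, F, A, C arrange in thirds as F–A–C–Eb–G: an F dominant ninth chord.
Eb is the seventh of F dominant ninth; seventh in the bass means third inversion.

F dominant ninth, third inversion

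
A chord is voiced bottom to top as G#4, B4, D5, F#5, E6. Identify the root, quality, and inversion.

E dominant ninth, first inversion

The distinct note names are G#, B, D, F#, E. Stacked in thirds they read E–G#–B–D–F#, which is a dominant ninth chord on E.
With the third (G#) in the bass, the chord is in first inversion.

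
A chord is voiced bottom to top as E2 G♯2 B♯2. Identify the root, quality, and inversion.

E augmented, root position

The distinct note names are E, G#, B#. Stacked in thirds they read E–G#–B#, which is an augmented triad on E.
E is the root of E augmented; root in the bass means root position (figured bass 5/3).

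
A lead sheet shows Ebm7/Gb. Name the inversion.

Ebm7/Gb means Eb minor seventh with Gb in the bass. Gb is the third of Eb minor seventh (Eb–Gb–Bb–Db), so this is first inversion.

first inversion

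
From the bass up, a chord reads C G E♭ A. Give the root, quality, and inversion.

The pitch classes C, G, Eb, A arrange in thirds as A–C–Eb–G: an A half-diminished seventh chord.
The lowest note is C, the third of the chord, so this is first inversion (figured bass 6/5).

A half-diminished seventh, first inversion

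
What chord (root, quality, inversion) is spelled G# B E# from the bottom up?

E# diminished, first inversion

The distinct note names are G#, B, E#. Stacked in thirds they read E#–G#–B, which is a diminished triad on E#.
With the third (G#) in the bass, the chord is in first inversion (figured bass 6).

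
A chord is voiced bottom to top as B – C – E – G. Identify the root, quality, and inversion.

C major seventh, third inversion

The pitch classes B, C, E, G arrange in thirds as C–E–G–B: a C major seventh chord.
B is the seventh of C major seventh; seventh in the bass means third inversion (figured bass 4/2).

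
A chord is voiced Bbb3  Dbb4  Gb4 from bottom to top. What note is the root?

Gb

Bbb, Dbb, Gb are the tones of a Gb diminished triad (Gb–Bbb–Dbb), making Gb the root.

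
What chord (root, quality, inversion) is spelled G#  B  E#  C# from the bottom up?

C# dominant seventh, second inversion

The distinct note names are G#, B, E#, C#. Stacked in thirds they read C#–E#–G#–B, which is a dominant seventh chord on C#.
The lowest note is G#, the fifth of the chord, so this is second inversion (figured bass 4/3).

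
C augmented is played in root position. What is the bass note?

C

C augmented is C–E–G#. Root position places the root in the bass: C.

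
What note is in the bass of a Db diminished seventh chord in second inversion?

The fifth of Db diminished seventh (Db–Fb–Abb–Cbb) is Abb; that is the bass in second inversion.

Abb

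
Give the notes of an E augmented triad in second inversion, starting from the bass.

The chord tones are E–G#–B#. With the fifth (B#) lowest for second inversion: B#, E, G#.

B#, E, G#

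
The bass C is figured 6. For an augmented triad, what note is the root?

Ab

The figures 6 mean the third of the chord is in the bass. If C is the third of an augmented triad, the root is Ab (chord tones Ab–C–E).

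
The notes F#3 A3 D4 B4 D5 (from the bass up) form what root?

F#, A, D, B are the tones of a B minor seventh chord (B–D–F#–A), making B the root.

B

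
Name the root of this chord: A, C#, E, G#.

A, C#, E, G# are the tones of an A major seventh chord (A–C#–E–G#), making A the root.

A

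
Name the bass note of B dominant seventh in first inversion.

D#

In first inversion the third is lowest. For B dominant seventh (B–D#–F#–A) that is D#.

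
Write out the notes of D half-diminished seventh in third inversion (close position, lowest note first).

The chord tones are D–F–Ab–C. With the seventh (C) lowest for third inversion: C, D, F, Ab.

C, D, F, Ab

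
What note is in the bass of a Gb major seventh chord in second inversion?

Gb major seventh is Gb–Bb–Db–F. Second inversion places the fifth in the bass: Db.

Db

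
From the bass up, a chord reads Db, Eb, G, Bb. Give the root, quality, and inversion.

Eb dominant seventh, third inversion

The distinct note names are Db, Eb, G, Bb. Stacked in thirds they read Eb–G–Bb–Db, which is a dominant seventh chord on Eb.
Db is the seventh of Eb dominant seventh; seventh in the bass means third inversion (figured bass 4/2).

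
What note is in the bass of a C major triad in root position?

The root of C major (C–E–G) is C; that is the bass in root position.

C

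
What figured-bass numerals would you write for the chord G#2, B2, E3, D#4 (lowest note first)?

6/5

The notes G#, B, E, D# stack in thirds as E–G#–B–D# — an E major seventh chord. The bass G# is the third, so this is first inversion: figured 6/5.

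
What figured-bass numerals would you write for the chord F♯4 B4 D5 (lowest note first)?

6/4

The notes F#, B, D stack in thirds as B–D–F# — a B minor triad. The bass F# is the fifth, so this is second inversion: figured 6/4.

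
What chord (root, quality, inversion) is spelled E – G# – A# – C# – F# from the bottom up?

F# dominant ninth, third inversion

The pitch classes E, G#, A#, C#, F# arrange in thirds as F#–A#–C#–E–G#: an F# dominant ninth chord.
The lowest note is E, the seventh of the chord, so this is third inversion.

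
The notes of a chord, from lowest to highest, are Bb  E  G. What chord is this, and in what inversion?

E diminished, second inversion

The distinct note names are Bb, E, G. Stacked in thirds they read E–G–Bb, which is a diminished triad on E.
Bb is the fifth of E diminished; fifth in the bass means second inversion (figured bass 6/4).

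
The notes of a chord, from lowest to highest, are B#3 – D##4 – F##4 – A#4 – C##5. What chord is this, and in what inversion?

The pitch classes B#, D##, F##, A#, C## arrange in thirds as B#–D##–F##–A#–C##: a B# dominant ninth chord.
The lowest note is B#, the root of the chord, so this is root position.

B# dominant ninth, root position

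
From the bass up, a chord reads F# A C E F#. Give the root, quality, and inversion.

The distinct note names are F#, A, C, E. Stacked in thirds they read F#–A–C–E, which is a half-diminished seventh chord on F#.
F# is the root of F# half-diminished seventh; root in the bass means root position (figured bass 7).

F# half-diminished seventh, root position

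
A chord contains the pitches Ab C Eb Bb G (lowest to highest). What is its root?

Ab, C, Eb, Bb, G are the tones of an Ab major ninth chord (Ab–C–Eb–G–Bb), making Ab the root.

Ab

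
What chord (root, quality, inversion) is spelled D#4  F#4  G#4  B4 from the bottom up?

Reducing to letter names: D#, F#, G#, B. These stack in thirds as G#–B–D#–F# — a G# minor seventh chord.
With the fifth (D#) in the bass, the chord is in second inversion (figured bass 4/3).

G# minor seventh, second inversion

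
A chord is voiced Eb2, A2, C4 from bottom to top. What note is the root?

The distinct letter names are Eb, A, C. Arranged as a stack of thirds they read A–C–Eb, so A is the root (an A diminished triad).

A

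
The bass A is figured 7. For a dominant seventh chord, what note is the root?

A

The figures 7 mean the root of the chord is in the bass. If A is the root of a dominant seventh chord, the root is A (chord tones A–C#–E–G).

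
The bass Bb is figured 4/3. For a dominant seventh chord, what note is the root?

The figures 4/3 mean the fifth of the chord is in the bass. If Bb is the fifth of a dominant seventh chord, the root is Eb (chord tones Eb–G–Bb–Db).

Eb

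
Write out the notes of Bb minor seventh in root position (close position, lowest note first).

The chord tones are Bb–Db–F–Ab. With the root (Bb) lowest for root position: Bb, Db, F, Ab.

Bb, Db, F, Ab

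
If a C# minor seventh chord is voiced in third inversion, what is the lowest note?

The seventh of C# minor seventh (C#–E–G#–B) is B; that is the bass in third inversion.

B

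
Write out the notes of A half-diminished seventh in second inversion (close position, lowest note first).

Eb, G, A, C

The chord tones are A–C–Eb–G. With the fifth (Eb) lowest for second inversion: Eb, G, A, C.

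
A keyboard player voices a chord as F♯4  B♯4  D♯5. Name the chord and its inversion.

The distinct note names are F#, B#, D#. Stacked in thirds they read B#–D#–F#, which is a diminished triad on B#.
The lowest note is F#, the fifth of the chord, so this is second inversion (figured bass 6/4).

B# diminished, second inversion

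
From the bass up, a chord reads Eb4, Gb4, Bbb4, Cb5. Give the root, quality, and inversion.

Cb dominant seventh, first inversion

The pitch classes Eb, Gb, Bbb, Cb arrange in thirds as Cb–Eb–Gb–Bbb: a Cb dominant seventh chord.
The lowest note is Eb, the third of the chord, so this is first inversion (figured bass 6/5).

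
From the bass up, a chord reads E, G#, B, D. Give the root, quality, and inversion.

E dominant seventh, root position

The distinct note names are E, G#, B, D. Stacked in thirds they read E–G#–B–D, which is a dominant seventh chord on E.
E is the root of E dominant seventh; root in the bass means root position (figured bass 7).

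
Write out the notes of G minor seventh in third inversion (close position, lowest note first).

Spelling G minor seventh: G–Bb–D–F. In third inversion the seventh is bass, giving F, G, Bb, D from the bottom.

F, G, Bb, D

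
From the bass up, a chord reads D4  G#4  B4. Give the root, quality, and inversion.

G# diminished, second inversion

The pitch classes D, G#, B arrange in thirds as G#–B–D: a G# diminished triad.
D is the fifth of G# diminished; fifth in the bass means second inversion (figured bass 6/4).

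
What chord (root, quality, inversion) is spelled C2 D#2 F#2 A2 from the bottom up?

Reducing to letter names: C, D#, F#, A. These stack in thirds as D#–F#–A–C — a D# diminished seventh chord.
With the seventh (C) in the bass, the chord is in third inversion (figured bass 4/2).

D# diminished seventh, third inversion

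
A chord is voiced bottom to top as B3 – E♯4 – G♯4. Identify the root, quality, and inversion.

The pitch classes B, E#, G# arrange in thirds as E#–G#–B: an E# diminished triad.
With the fifth (B) in the bass, the chord is in second inversion (figured bass 6/4).

E# diminished, second inversion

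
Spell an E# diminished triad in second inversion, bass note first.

E# diminished is E#–G#–B. Second inversion puts the fifth (B) in the bass, with the remaining tones above: B, E#, G#.

B, E#, G#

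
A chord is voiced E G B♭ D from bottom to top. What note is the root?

E

The distinct letter names are E, G, Bb, D. Arranged as a stack of thirds they read E–G–Bb–D, so E is the root (an E half-diminished seventh chord).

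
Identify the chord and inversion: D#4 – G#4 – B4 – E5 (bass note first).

E major seventh, third inversion

The pitch classes D#, G#, B, E arrange in thirds as E–G#–B–D#: an E major seventh chord.
D# is the seventh of E major seventh; seventh in the bass means third inversion (figured bass 4/2).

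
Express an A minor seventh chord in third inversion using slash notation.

Third inversion of A minor seventh has the seventh (G) in the bass. As a slash chord: Am7/G.

Am7/G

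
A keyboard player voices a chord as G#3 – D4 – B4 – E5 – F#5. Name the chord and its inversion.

E dominant ninth, first inversion

The pitch classes G#, D, B, E, F# arrange in thirds as E–G#–B–D–F#: an E dominant ninth chord.
G# is the third of E dominant ninth; third in the bass means first inversion.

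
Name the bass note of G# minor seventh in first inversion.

In first inversion the third is lowest. For G# minor seventh (G#–B–D#–F#) that is B.

B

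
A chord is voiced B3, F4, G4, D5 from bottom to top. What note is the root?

The distinct letter names are B, F, G, D. Arranged as a stack of thirds they read G–B–D–F, so G is the root (a G dominant seventh chord).

G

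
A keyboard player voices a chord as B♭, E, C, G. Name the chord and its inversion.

The pitch classes Bb, E, C, G arrange in thirds as C–E–G–Bb: a C dominant seventh chord.
The lowest note is Bb, the seventh of the chord, so this is third inversion (figured bass 4/2).

C dominant seventh, third inversion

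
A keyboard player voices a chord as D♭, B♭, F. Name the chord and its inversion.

The pitch classes Db, Bb, F arrange in thirds as Bb–Db–F: a Bb minor triad.
With the third (Db) in the bass, the chord is in first inversion (figured bass 6).

Bb minor, first inversion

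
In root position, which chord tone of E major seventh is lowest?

E

The root of E major seventh (E–G#–B–D#) is E; that is the bass in root position.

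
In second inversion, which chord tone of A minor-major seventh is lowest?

A minor-major seventh is A–C–E–G#. Second inversion places the fifth in the bass: E.

E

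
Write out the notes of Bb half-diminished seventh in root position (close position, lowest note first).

Spelling Bb half-diminished seventh: Bb–Db–Fb–Ab. In root position the root is bass, giving Bb, Db, Fb, Ab from the bottom.

Bb, Db, Fb, Ab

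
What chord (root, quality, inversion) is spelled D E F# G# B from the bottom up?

The distinct note names are D, E, F#, G#, B. Stacked in thirds they read E–G#–B–D–F#, which is a dominant ninth chord on E.
With the seventh (D) in the bass, the chord is in third inversion.

E dominant ninth, third inversion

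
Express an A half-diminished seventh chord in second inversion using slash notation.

Second inversion of A half-diminished seventh has the fifth (Eb) in the bass. As a slash chord: Aø7/Eb.

Aø7/Eb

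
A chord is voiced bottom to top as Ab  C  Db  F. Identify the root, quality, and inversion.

Reducing to letter names: Ab, C, Db, F. These stack in thirds as Db–F–Ab–C — a Db major seventh chord.
With the fifth (Ab) in the bass, the chord is in second inversion (figured bass 4/3).

Db major seventh, second inversion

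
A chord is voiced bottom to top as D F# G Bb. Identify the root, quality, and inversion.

The pitch classes D, F#, G, Bb arrange in thirds as G–Bb–D–F#: a G minor-major seventh chord.
The lowest note is D, the fifth of the chord, so this is second inversion (figured bass 4/3).

G minor-major seventh, second inversion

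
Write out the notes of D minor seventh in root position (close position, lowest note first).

D, F, A, C

D minor seventh is D–F–A–C. Root position puts the root (D) in the bass, with the remaining tones above: D, F, A, C.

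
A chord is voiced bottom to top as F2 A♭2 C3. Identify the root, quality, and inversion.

F minor, root position

Reducing to letter names: F, Ab, C. These stack in thirds as F–Ab–C — an F minor triad.
The lowest note is F, the root of the chord, so this is root position (figured bass 5/3).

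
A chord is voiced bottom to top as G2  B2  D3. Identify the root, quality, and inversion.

G major, root position

The pitch classes G, B, D arrange in thirds as G–B–D: a G major triad.
The lowest note is G, the root of the chord, so this is root position (figured bass 5/3).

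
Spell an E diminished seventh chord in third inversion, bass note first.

Db, E, G, Bb

Spelling E diminished seventh: E–G–Bb–Db. In third inversion the seventh is bass, giving Db, E, G, Bb from the bottom.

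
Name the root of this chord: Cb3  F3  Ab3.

F

Reordering Cb, F, Ab into stacked thirds gives F–Ab–Cb; the bottom of that stack, F, is the root.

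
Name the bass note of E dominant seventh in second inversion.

B

In second inversion the fifth is lowest. For E dominant seventh (E–G#–B–D) that is B.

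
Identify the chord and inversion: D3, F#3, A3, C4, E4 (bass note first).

The distinct note names are D, F#, A, C, E. Stacked in thirds they read D–F#–A–C–E, which is a dominant ninth chord on D.
The lowest note is D, the root of the chord, so this is root position.

D dominant ninth, root position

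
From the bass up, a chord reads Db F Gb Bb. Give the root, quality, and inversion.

Reducing to letter names: Db, F, Gb, Bb. These stack in thirds as Gb–Bb–Db–F — a Gb major seventh chord.
With the fifth (Db) in the bass, the chord is in second inversion (figured bass 4/3).

Gb major seventh, second inversion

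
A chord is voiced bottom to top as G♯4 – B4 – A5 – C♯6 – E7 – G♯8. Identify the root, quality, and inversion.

Reducing to letter names: G#, B, A, C#, E. These stack in thirds as A–C#–E–G#–B — an A major ninth chord.
With the seventh (G#) in the bass, the chord is in third inversion.

A major ninth, third inversion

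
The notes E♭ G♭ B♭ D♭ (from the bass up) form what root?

The distinct letter names are Eb, Gb, Bb, Db. Arranged as a stack of thirds they read Eb–Gb–Bb–Db, so Eb is the root (an Eb minor seventh chord).

Eb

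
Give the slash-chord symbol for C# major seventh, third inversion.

Third inversion of C# major seventh has the seventh (B#) in the bass. As a slash chord: C#maj7/B#.

C#maj7/B#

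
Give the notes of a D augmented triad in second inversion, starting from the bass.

Spelling D augmented: D–F#–A#. In second inversion the fifth is bass, giving A#, D, F# from the bottom.

A#, D, F#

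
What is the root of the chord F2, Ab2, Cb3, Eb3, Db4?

Db

The distinct letter names are F, Ab, Cb, Eb, Db. Arranged as a stack of thirds they read Db–F–Ab–Cb–Eb, so Db is the root (a Db dominant ninth chord).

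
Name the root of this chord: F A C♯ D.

D

F, A, C#, D are the tones of a D minor-major seventh chord (D–F–A–C#), making D the root.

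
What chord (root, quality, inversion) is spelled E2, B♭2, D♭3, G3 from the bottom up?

The distinct note names are E, Bb, Db, G. Stacked in thirds they read E–G–Bb–Db, which is a diminished seventh chord on E.
The lowest note is E, the root of the chord, so this is root position (figured bass 7).

E diminished seventh, root position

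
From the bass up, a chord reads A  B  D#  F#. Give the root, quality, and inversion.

B dominant seventh, third inversion

Reducing to letter names: A, B, D#, F#. These stack in thirds as B–D#–F#–A — a B dominant seventh chord.
With the seventh (A) in the bass, the chord is in third inversion (figured bass 4/2).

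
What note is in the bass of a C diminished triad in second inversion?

C diminished is C–Eb–Gb. Second inversion places the fifth in the bass: Gb.

Gb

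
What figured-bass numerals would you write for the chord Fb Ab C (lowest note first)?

5/3

The notes Fb, Ab, C stack in thirds as Fb–Ab–C — an Fb augmented triad. The bass Fb is the root, so this is root position: figured 5/3.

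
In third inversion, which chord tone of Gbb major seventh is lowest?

Fb

Gbb major seventh is Gbb–Bbb–Dbb–Fb. Third inversion places the seventh in the bass: Fb.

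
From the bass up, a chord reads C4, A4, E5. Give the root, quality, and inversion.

The pitch classes C, A, E arrange in thirds as A–C–E: an A minor triad.
C is the third of A minor; third in the bass means first inversion (figured bass 6).

A minor, first inversion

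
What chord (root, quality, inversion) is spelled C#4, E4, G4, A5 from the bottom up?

The distinct note names are C#, E, G, A. Stacked in thirds they read A–C#–E–G, which is a dominant seventh chord on A.
With the third (C#) in the bass, the chord is in first inversion (figured bass 6/5).

A dominant seventh, first inversion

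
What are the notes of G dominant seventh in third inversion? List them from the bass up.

Spelling G dominant seventh: G–B–D–F. In third inversion the seventh is bass, giving F, G, B, D from the bottom.

F, G, B, D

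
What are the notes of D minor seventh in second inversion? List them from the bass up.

A, C, D, F

D minor seventh is D–F–A–C. Second inversion puts the fifth (A) in the bass, with the remaining tones above: A, C, D, F.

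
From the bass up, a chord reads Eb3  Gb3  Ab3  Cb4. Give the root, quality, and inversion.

Reducing to letter names: Eb, Gb, Ab, Cb. These stack in thirds as Ab–Cb–Eb–Gb — an Ab minor seventh chord.
The lowest note is Eb, the fifth of the chord, so this is second inversion (figured bass 4/3).

Ab minor seventh, second inversion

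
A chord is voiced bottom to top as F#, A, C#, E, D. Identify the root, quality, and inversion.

The pitch classes F#, A, C#, E, D arrange in thirds as D–F#–A–C#–E: a D major ninth chord.
With the third (F#) in the bass, the chord is in first inversion.

D major ninth, first inversion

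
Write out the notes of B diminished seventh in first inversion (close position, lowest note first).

D, F, Ab, B

B diminished seventh is B–D–F–Ab. First inversion puts the third (D) in the bass, with the remaining tones above: D, F, Ab, B.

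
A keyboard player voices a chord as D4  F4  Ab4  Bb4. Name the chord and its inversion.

The pitch classes D, F, Ab, Bb arrange in thirds as Bb–D–F–Ab: a Bb dominant seventh chord.
The lowest note is D, the third of the chord, so this is first inversion (figured bass 6/5).

Bb dominant seventh, first inversion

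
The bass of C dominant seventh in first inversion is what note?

E

C dominant seventh is C–E–G–Bb. First inversion places the third in the bass: E.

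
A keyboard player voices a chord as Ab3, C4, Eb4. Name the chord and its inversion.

Reducing to letter names: Ab, C, Eb. These stack in thirds as Ab–C–Eb — an Ab major triad.
The lowest note is Ab, the root of the chord, so this is root position (figured bass 5/3).

Ab major, root position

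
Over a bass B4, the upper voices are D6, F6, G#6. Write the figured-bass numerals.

6/5

The notes B, D, F, G# stack in thirds as G#–B–D–F — a G# diminished seventh chord. The bass B is the third, so this is first inversion: figured 6/5.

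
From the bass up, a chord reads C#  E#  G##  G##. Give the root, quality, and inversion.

C# augmented, root position

The distinct note names are C#, E#, G##. Stacked in thirds they read C#–E#–G##, which is an augmented triad on C#.
The lowest note is C#, the root of the chord, so this is root position (figured bass 5/3).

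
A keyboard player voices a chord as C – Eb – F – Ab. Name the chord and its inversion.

The distinct note names are C, Eb, F, Ab. Stacked in thirds they read F–Ab–C–Eb, which is a minor seventh chord on F.
The lowest note is C, the fifth of the chord, so this is second inversion (figured bass 4/3).

F minor seventh, second inversion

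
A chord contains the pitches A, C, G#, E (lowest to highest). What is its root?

A

A, C, G#, E are the tones of an A minor-major seventh chord (A–C–E–G#), making A the root.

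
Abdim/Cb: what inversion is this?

first inversion

Abdim/Cb means Ab diminished with Cb in the bass. Cb is the third of Ab diminished (Ab–Cb–Ebb), so this is first inversion.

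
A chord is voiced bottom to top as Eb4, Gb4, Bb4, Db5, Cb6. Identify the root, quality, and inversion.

The pitch classes Eb, Gb, Bb, Db, Cb arrange in thirds as Cb–Eb–Gb–Bb–Db: a Cb major ninth chord.
With the third (Eb) in the bass, the chord is in first inversion.

Cb major ninth, first inversion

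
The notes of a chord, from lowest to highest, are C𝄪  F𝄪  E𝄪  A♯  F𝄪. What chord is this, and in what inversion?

F## minor-major seventh, second inversion

The pitch classes C##, F##, E##, A# arrange in thirds as F##–A#–C##–E##: an F## minor-major seventh chord.
The lowest note is C##, the fifth of the chord, so this is second inversion (figured bass 4/3).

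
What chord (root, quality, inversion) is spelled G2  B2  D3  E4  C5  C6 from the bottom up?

Reducing to letter names: G, B, D, E, C. These stack in thirds as C–E–G–B–D — a C major ninth chord.
G is the fifth of C major ninth; fifth in the bass means second inversion.

C major ninth, second inversion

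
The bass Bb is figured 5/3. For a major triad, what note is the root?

The figures 5/3 mean the root of the chord is in the bass. If Bb is the root of a major triad, the root is Bb (chord tones Bb–D–F).

Bb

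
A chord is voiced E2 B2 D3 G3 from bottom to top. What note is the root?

E, B, D, G are the tones of an E minor seventh chord (E–G–B–D), making E the root.

E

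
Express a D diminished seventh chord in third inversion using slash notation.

Third inversion of D diminished seventh has the seventh (Cb) in the bass. As a slash chord: Ddim7/Cb.

Ddim7/Cb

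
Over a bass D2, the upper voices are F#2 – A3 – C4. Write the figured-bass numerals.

7

The notes D, F#, A, C stack in thirds as D–F#–A–C — a D dominant seventh chord. The bass D is the root, so this is root position: figured 7.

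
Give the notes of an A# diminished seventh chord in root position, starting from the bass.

Spelling A# diminished seventh: A#–C#–E–G. In root position the root is bass, giving A#, C#, E, G from the bottom.

A#, C#, E, G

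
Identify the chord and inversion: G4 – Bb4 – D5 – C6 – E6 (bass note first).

The pitch classes G, Bb, D, C, E arrange in thirds as C–E–G–Bb–D: a C dominant ninth chord.
The lowest note is G, the fifth of the chord, so this is second inversion.

C dominant ninth, second inversion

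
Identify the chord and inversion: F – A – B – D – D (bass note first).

B half-diminished seventh, second inversion

The distinct note names are F, A, B, D. Stacked in thirds they read B–D–F–A, which is a half-diminished seventh chord on B.
With the fifth (F) in the bass, the chord is in second inversion (figured bass 4/3).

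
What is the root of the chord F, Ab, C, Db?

The distinct letter names are F, Ab, C, Db. Arranged as a stack of thirds they read Db–F–Ab–C, so Db is the root (a Db major seventh chord).

Db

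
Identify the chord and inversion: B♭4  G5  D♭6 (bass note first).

G diminished, first inversion

The distinct note names are Bb, G, Db. Stacked in thirds they read G–Bb–Db, which is a diminished triad on G.
The lowest note is Bb, the third of the chord, so this is first inversion (figured bass 6).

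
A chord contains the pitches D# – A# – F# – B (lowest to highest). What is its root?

D#, A#, F#, B are the tones of a B major seventh chord (B–D#–F#–A#), making B the root.

B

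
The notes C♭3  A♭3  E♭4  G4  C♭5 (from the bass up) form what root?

Reordering Cb, Ab, Eb, G into stacked thirds gives Ab–Cb–Eb–G; the bottom of that stack, Ab, is the root.

Ab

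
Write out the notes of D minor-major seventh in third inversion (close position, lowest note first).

C#, D, F, A

Spelling D minor-major seventh: D–F–A–C#. In third inversion the seventh is bass, giving C#, D, F, A from the bottom.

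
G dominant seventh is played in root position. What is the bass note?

In root position the root is lowest. For G dominant seventh (G–B–D–F) that is G.

G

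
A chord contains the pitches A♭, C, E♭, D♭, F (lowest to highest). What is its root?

The distinct letter names are Ab, C, Eb, Db, F. Arranged as a stack of thirds they read Db–F–Ab–C–Eb, so Db is the root (a Db major ninth chord).

Db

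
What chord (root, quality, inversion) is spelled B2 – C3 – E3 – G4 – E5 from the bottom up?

The pitch classes B, C, E, G arrange in thirds as C–E–G–B: a C major seventh chord.
With the seventh (B) in the bass, the chord is in third inversion (figured bass 4/2).

C major seventh, third inversion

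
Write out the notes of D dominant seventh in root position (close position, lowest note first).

Spelling D dominant seventh: D–F#–A–C. In root position the root is bass, giving D, F#, A, C from the bottom.

D, F#, A, C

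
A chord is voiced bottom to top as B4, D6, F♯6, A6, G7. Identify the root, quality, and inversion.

The pitch classes B, D, F#, A, G arrange in thirds as G–B–D–F#–A: a G major ninth chord.
B is the third of G major ninth; third in the bass means first inversion.

G major ninth, first inversion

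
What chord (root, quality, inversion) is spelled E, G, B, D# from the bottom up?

E minor-major seventh, root position

The distinct note names are E, G, B, D#. Stacked in thirds they read E–G–B–D#, which is a minor-major seventh chord on E.
With the root (E) in the bass, the chord is in root position (figured bass 7).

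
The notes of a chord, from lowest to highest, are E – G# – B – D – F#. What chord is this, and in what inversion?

The pitch classes E, G#, B, D, F# arrange in thirds as E–G#–B–D–F#: an E dominant ninth chord.
The lowest note is E, the root of the chord, so this is root position.

E dominant ninth, root position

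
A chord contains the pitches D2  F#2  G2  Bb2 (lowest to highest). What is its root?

G

D, F#, G, Bb are the tones of a G minor-major seventh chord (G–Bb–D–F#), making G the root.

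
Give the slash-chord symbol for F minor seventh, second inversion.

Second inversion of F minor seventh has the fifth (C) in the bass. As a slash chord: Fm7/C.

Fm7/C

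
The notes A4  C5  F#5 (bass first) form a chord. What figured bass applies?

The notes A, C, F# stack in thirds as F#–A–C — an F# diminished triad. The bass A is the third, so this is first inversion: figured 6.

6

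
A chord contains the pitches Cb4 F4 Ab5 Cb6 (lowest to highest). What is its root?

The distinct letter names are Cb, F, Ab. Arranged as a stack of thirds they read F–Ab–Cb, so F is the root (an F diminished triad).

F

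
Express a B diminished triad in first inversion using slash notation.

First inversion of B diminished has the third (D) in the bass. As a slash chord: Bdim/D.

Bdim/D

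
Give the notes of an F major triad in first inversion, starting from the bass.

A, C, F

F major is F–A–C. First inversion puts the third (A) in the bass, with the remaining tones above: A, C, F.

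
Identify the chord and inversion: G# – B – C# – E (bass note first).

Reducing to letter names: G#, B, C#, E. These stack in thirds as C#–E–G#–B — a C# minor seventh chord.
The lowest note is G#, the fifth of the chord, so this is second inversion (figured bass 4/3).

C# minor seventh, second inversion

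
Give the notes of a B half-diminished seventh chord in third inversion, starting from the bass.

Spelling B half-diminished seventh: B–D–F–A. In third inversion the seventh is bass, giving A, B, D, F from the bottom.

A, B, D, F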